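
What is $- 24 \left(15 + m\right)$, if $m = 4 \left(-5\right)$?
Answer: $120$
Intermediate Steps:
$m = -20$
$- 24 \left(15 + m\right) = - 24 \left(15 - 20\right) = \left(-24\right) \left(-5\right) = 120$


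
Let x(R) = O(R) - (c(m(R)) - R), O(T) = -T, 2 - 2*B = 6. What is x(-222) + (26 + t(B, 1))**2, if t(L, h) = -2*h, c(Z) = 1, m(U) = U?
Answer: 575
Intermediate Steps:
B = -2 (B = 1 - 1/2*6 = 1 - 3 = -2)
x(R) = -1 (x(R) = -R - (1 - R) = -R + (-1 + R) = -1)
x(-222) + (26 + t(B, 1))**2 = -1 + (26 - 2*1)**2 = -1 + (26 - 2)**2 = -1 + 24**2 = -1 + 576 = 575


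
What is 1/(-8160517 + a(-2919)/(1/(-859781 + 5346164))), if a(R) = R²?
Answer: 1/38226491860346 ≈ 2.6160e-14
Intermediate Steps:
1/(-8160517 + a(-2919)/(1/(-859781 + 5346164))) = 1/(-8160517 + (-2919)²/(1/(-859781 + 5346164))) = 1/(-8160517 + 8520561/(1/4486383)) = 1/(-8160517 + 8520561*4486383) = 1/(-8160517 + 38226500020863) = 1/38226491860346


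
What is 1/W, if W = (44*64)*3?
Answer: 1/8448 ≈ 0.00011837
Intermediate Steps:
W = 8448 (W = 2816*3 = 8448)
1/W = 1/8448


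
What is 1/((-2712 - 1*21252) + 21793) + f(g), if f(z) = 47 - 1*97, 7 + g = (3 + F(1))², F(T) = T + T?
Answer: -108551/2171 ≈ -50.000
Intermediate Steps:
F(T) = 2*T
g = 18 (g = -7 + (3 + 2*1)² = -7 + (3 + 2)² = -7 + 5² = -7 + 25 = 18)
f(z) = -50 (f(z) = 47 - 97 = -50)
1/((-2712 - 1*21252) + 21793) + f(g) = 1/((-2712 - 1*21252) + 21793) - 50 = 1/((-2712 - 21252) + 21793) - 50 = 1/(-23964 + 21793) - 50 = 1/(-2171) - 50 = -1/2171 - 50 = -108551/2171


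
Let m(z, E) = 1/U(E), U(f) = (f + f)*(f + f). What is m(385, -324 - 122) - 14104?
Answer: -11222045055/795664 ≈ -14104.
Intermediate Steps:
U(f) = 4*f**2 (U(f) = (2*f)*(2*f) = 4*f**2)
m(z, E) = 1/(4*E**2)
m(385, -324 - 122) - 14104 = 1/(4*(-324 - 122)**2) - 14104 = (1/4)/(-446)**2 - 14104 = (1/4)*(1/198916) - 14104 = 1/795664 - 14104 = -11222045055/795664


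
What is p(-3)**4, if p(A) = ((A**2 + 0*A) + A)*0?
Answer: 0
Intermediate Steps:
p(A) = 0 (p(A) = ((A**2 + 0) + A)*0 = (A**2 + A)*0 = (A + A**2)*0 = 0)
p(-3)**4 = 0**4 = 0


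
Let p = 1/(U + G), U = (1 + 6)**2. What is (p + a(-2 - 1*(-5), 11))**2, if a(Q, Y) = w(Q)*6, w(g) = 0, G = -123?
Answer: 1/5476 ≈ 0.00018262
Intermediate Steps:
U = 49 (U = 7**2 = 49)
a(Q, Y) = 0 (a(Q, Y) = 0*6 = 0)
p = -1/74 (p = 1/(49 - 123) = 1/(-74) = -1/74 ≈ -0.013514)
(p + a(-2 - 1*(-5), 11))**2 = (-1/74 + 0)**2 = (-1/74)**2 = 1/5476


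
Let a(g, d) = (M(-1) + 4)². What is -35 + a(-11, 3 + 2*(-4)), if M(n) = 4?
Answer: 29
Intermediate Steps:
a(g, d) = 64 (a(g, d) = (4 + 4)² = 8² = 64)
-35 + a(-11, 3 + 2*(-4)) = -35 + 64 = 29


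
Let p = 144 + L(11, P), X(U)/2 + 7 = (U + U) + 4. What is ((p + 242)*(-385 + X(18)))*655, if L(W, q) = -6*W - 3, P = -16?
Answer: -66235565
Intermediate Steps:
X(U) = -6 + 4*U (X(U) = -14 + 2*((U + U) + 4) = -14 + 2*(2*U + 4) = -14 + 2*(4 + 2*U) = -14 + (8 + 4*U) = -6 + 4*U)
L(W, q) = -3 - 6*W
p = 75 (p = 144 + (-3 - 6*11) = 144 + (-3 - 66) = 144 - 69 = 75)
((p + 242)*(-385 + X(18)))*655 = ((75 + 242)*(-385 + (-6 + 4*18)))*655 = (317*(-385 + (-6 + 72)))*655 = (317*(-385 + 66))*655 = (317*(-319))*655 = -101123*655 = -66235565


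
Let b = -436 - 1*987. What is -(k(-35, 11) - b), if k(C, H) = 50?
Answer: -1473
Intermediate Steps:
b = -1423 (b = -436 - 987 = -1423)
-(k(-35, 11) - b) = -(50 - 1*(-1423)) = -(50 + 1423) = -1*1473 = -1473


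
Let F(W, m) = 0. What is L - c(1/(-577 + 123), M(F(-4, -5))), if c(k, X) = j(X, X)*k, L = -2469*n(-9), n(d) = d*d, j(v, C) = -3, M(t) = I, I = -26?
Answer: -90795009/454 ≈ -1.9999e+5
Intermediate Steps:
M(t) = -26
n(d) = d²
L = -199989 (L = -2469*(-9)² = -2469*81 = -199989)
c(k, X) = -3*k
L - c(1/(-577 + 123), M(F(-4, -5))) = -199989 - (-3)/(-577 + 123) = -199989 - (-3)/(-454) = -199989 - (-3)*(-1)/454 = -199989 - 1*3/454 = -199989 - 3/454 = -90795009/454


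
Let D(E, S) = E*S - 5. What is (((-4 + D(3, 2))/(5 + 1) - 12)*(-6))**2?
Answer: 5625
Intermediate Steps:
D(E, S) = -5 + E*S
(((-4 + D(3, 2))/(5 + 1) - 12)*(-6))**2 = (((-4 + (-5 + 3*2))/(5 + 1) - 12)*(-6))**2 = (((-4 + (-5 + 6))/6 - 12)*(-6))**2 = (((-4 + 1)*(1/6) - 12)*(-6))**2 = ((-3*1/6 - 12)*(-6))**2 = ((-1/2 - 12)*(-6))**2 = (-25/2*(-6))**2 = 75**2 = 5625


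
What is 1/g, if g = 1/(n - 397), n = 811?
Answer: 414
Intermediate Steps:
g = 1/414 (g = 1/(811 - 397) = 1/414 ≈ 0.0024155)
1/g = 1/(1/414) = 414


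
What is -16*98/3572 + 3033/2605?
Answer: 1687309/2326265 ≈ 0.72533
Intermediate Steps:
-16*98/3572 + 3033/2605 = -1568*1/3572 + 3033*(1/2605) = -392/893 + 3033/2605 = 1687309/2326265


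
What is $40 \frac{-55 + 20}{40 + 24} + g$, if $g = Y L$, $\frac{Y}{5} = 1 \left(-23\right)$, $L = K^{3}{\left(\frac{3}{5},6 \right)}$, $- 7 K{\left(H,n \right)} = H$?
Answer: $- \frac{1495657}{68600} \approx -21.803$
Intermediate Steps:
$K{\left(H,n \right)} = - \frac{H}{7}$
$L = - \frac{27}{42875}$ ($L = \left(- \frac{3 \cdot \frac{1}{5}}{7}\right)^{3} = \left(\left(- \frac{1}{7}\right) \frac{3}{5}\right)^{3} = \left(- \frac{3}{35}\right)^{3} = - \frac{27}{42875} \approx -0.00062974$)
$Y = -115$ ($Y = 5 \cdot 1 \left(-23\right) = 5 \left(-23\right) = -115$)
$g = \frac{621}{8575}$ ($g = \left(-115\right) \left(- \frac{27}{42875}\right) = \frac{621}{8575} \approx 0.07242$)
$40 \frac{-55 + 20}{40 + 24} + g = 40 \frac{-55 + 20}{40 + 24} + \frac{621}{8575} = 40 \left(- \frac{35}{64}\right) + \frac{621}{8575} = - \frac{175}{8} + \frac{621}{8575} = - \frac{1495657}{68600}$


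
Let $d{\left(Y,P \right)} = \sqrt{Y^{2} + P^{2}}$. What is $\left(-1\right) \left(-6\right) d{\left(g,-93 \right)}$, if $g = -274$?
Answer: $30 \sqrt{3349} \approx 1736.1$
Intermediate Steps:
$d{\left(Y,P \right)} = \sqrt{P^{2} + Y^{2}}$
$\left(-1\right) \left(-6\right) d{\left(g,-93 \right)} = \left(-1\right) \left(-6\right) \sqrt{\left(-93\right)^{2} + \left(-274\right)^{2}} = 6 \sqrt{8649 + 75076} = 6 \sqrt{83725} = 6 \cdot 5 \sqrt{3349} = 30 \sqrt{3349}$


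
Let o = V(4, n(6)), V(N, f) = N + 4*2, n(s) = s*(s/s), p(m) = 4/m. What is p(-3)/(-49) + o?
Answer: 1768/147 ≈ 12.027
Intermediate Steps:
n(s) = s (n(s) = s*1 = s)
V(N, f) = 8 + N (V(N, f) = N + 8 = 8 + N)
o = 12 (o = 8 + 4 = 12)
p(-3)/(-49) + o = (4/(-3))/(-49) + 12 = (4*(-1/3))*(-1/49) + 12 = -4/3*(-1/49) + 12 = 4/147 + 12 = 1768/147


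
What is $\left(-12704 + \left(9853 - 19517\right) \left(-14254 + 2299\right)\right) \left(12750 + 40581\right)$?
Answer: $6160819305696$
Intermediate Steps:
$\left(-12704 + \left(9853 - 19517\right) \left(-14254 + 2299\right)\right) \left(12750 + 40581\right) = \left(-12704 - -115533120\right) 53331 = \left(-12704 + 115533120\right) 53331 = 115520416 \cdot 53331 = 6160819305696$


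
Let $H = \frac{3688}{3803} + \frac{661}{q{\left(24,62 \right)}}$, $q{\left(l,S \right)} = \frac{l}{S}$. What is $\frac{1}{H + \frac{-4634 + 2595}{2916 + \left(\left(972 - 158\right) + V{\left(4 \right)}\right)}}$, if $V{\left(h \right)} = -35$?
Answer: $\frac{168625020}{288011747851} \approx 0.00058548$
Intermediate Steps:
$H = \frac{77971529}{45636}$ ($H = \frac{3688}{3803} + \frac{661}{24 \cdot \frac{1}{62}} = 3688 \cdot \frac{1}{3803} + \frac{661}{24 \cdot \frac{1}{62}} = \frac{3688}{3803} + \frac{661}{\frac{12}{31}} = \frac{3688}{3803} + 661 \cdot \frac{31}{12} = \frac{3688}{3803} + \frac{20491}{12} = \frac{77971529}{45636} \approx 1708.6$)
$\frac{1}{H + \frac{-4634 + 2595}{2916 + \left(\left(972 - 158\right) + V{\left(4 \right)}\right)}} = \frac{1}{\frac{77971529}{45636} + \frac{-4634 + 2595}{2916 + \left(\left(972 - 158\right) - 35\right)}} = \frac{1}{\frac{77971529}{45636} - \frac{2039}{2916 + \left(814 - 35\right)}} = \frac{1}{\frac{77971529}{45636} - \frac{2039}{2916 + 779}} = \frac{1}{\frac{77971529}{45636} - \frac{2039}{3695}} = \frac{1}{\frac{288011747851}{168625020}} = \frac{168625020}{288011747851}$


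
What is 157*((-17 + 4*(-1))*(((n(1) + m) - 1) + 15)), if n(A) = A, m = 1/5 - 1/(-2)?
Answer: -517629/10 ≈ -51763.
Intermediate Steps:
m = 7/10 (m = 1*(⅕) - 1*(-½) = ⅕ + ½ = 7/10 ≈ 0.70000)
157*((-17 + 4*(-1))*(((n(1) + m) - 1) + 15)) = 157*((-17 + 4*(-1))*(((1 + 7/10) - 1) + 15)) = 157*((-17 - 4)*((17/10 - 1) + 15)) = 157*(-21*(7/10 + 15)) = 157*(-21*157/10) = 157*(-3297/10) = -517629/10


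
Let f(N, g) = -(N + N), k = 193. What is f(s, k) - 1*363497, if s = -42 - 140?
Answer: -363133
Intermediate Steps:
s = -182
f(N, g) = -2*N
f(s, k) - 1*363497 = -2*(-182) - 1*363497 = 364 - 363497 = -363133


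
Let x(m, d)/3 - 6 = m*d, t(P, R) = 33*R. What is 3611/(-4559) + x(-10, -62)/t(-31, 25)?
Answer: 1860909/1253725 ≈ 1.4843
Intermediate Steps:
x(m, d) = 18 + 3*d*m (x(m, d) = 18 + 3*(m*d) = 18 + 3*(d*m) = 18 + 3*d*m)
3611/(-4559) + x(-10, -62)/t(-31, 25) = 3611/(-4559) + (18 + 3*(-62)*(-10))/((33*25)) = 3611*(-1/4559) + (18 + 1860)/825 = -3611/4559 + 1878*(1/825) = -3611/4559 + 626/275 = 1860909/1253725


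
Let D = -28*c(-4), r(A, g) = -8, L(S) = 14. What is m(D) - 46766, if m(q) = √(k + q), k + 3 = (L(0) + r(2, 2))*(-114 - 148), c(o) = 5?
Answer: -46766 + 7*I*√35 ≈ -46766.0 + 41.413*I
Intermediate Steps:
k = -1575 (k = -3 + (14 - 8)*(-114 - 148) = -3 + 6*(-262) = -3 - 1572 = -1575)
D = -140 (D = -28*5 = -140)
m(q) = √(-1575 + q)
m(D) - 46766 = √(-1575 - 140) - 46766 = √(-1715) - 46766 = 7*I*√35 - 46766 = -46766 + 7*I*√35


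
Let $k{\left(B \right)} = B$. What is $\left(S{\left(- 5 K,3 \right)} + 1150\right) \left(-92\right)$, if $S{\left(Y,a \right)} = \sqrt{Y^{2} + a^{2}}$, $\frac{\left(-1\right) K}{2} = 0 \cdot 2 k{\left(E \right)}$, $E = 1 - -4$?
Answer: $-106076$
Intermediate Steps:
$E = 5$ ($E = 1 + 4 = 5$)
$K = 0$ ($K = - 2 \cdot 0 \cdot 2 \cdot 5 = - 2 \cdot 0 \cdot 5 = \left(-2\right) 0 = 0$)
$\left(S{\left(- 5 K,3 \right)} + 1150\right) \left(-92\right) = \left(\sqrt{\left(\left(-5\right) 0\right)^{2} + 3^{2}} + 1150\right) \left(-92\right) = \left(\sqrt{0^{2} + 9} + 1150\right) \left(-92\right) = \left(\sqrt{0 + 9} + 1150\right) \left(-92\right) = \left(\sqrt{9} + 1150\right) \left(-92\right) = \left(3 + 1150\right) \left(-92\right) = 1153 \left(-92\right) = -106076$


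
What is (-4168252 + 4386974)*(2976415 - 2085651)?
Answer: 194829683608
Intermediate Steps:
(-4168252 + 4386974)*(2976415 - 2085651) = 218722*890764 = 194829683608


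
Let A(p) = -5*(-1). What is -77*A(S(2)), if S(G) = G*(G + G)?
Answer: -385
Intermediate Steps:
S(G) = 2*G² (S(G) = G*(2*G) = 2*G²)
A(p) = 5
-77*A(S(2)) = -77*5 = -385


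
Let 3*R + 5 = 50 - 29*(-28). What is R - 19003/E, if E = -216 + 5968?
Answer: 4872455/17256 ≈ 282.36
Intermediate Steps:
E = 5752
R = 857/3 (R = -5/3 + (50 - 29*(-28))/3 = -5/3 + (50 + 812)/3 = -5/3 + (⅓)*862 = -5/3 + 862/3 = 857/3 ≈ 285.67)
R - 19003/E = 857/3 - 19003/5752 = 4872455/17256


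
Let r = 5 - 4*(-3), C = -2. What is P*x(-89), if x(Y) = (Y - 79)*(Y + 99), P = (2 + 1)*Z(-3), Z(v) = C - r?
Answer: 95760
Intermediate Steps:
r = 17 (r = 5 + 12 = 17)
Z(v) = -19 (Z(v) = -2 - 1*17 = -2 - 17 = -19)
P = -57 (P = (2 + 1)*(-19) = 3*(-19) = -57)
x(Y) = (-79 + Y)*(99 + Y)
P*x(-89) = -57*(-7821 + (-89)**2 + 20*(-89)) = -57*(-7821 + 7921 - 1780) = -57*(-1680) = 95760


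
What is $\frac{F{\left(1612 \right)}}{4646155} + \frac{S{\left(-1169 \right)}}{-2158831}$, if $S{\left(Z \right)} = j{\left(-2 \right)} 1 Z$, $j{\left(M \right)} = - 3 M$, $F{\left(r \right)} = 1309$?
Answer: $\frac{35414040949}{10030263444805} \approx 0.0035307$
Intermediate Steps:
$S{\left(Z \right)} = 6 Z$ ($S{\left(Z \right)} = \left(-3\right) \left(-2\right) 1 Z = 6 \cdot 1 Z = 6 Z$)
$\frac{F{\left(1612 \right)}}{4646155} + \frac{S{\left(-1169 \right)}}{-2158831} = \frac{1309}{4646155} + \frac{6 \left(-1169\right)}{-2158831} = 1309 \cdot \frac{1}{4646155} - - \frac{7014}{2158831} = \frac{1309}{4646155} + \frac{7014}{2158831} = \frac{35414040949}{10030263444805}$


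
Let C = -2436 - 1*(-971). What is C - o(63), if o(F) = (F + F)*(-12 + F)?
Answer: -7891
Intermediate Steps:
o(F) = 2*F*(-12 + F) (o(F) = (2*F)*(-12 + F) = 2*F*(-12 + F))
C = -1465 (C = -2436 + 971 = -1465)
C - o(63) = -1465 - 2*63*(-12 + 63) = -1465 - 2*63*51 = -1465 - 1*6426 = -1465 - 6426 = -7891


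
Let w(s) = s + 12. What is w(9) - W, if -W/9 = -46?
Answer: -393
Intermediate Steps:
W = 414 (W = -9*(-46) = 414)
w(s) = 12 + s
w(9) - W = (12 + 9) - 1*414 = 21 - 414 = -393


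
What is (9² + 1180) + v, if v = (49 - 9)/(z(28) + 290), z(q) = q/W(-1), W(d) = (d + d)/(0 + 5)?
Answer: 13873/11 ≈ 1261.2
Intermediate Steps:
W(d) = 2*d/5 (W(d) = (2*d)/5 = (2*d)*(⅕) = 2*d/5)
z(q) = -5*q/2 (z(q) = q/(((⅖)*(-1))) = q/(-⅖) = q*(-5/2) = -5*q/2)
v = 2/11 (v = (49 - 9)/(-5/2*28 + 290) = 40/(-70 + 290) = 40/220 = 40*(1/220) = 2/11 ≈ 0.18182)
(9² + 1180) + v = (9² + 1180) + 2/11 = (81 + 1180) + 2/11 = 1261 + 2/11 = 13873/11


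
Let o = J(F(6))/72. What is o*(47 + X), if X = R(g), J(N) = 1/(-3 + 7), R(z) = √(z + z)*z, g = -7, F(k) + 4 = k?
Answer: 47/288 - 7*I*√14/288 ≈ 0.16319 - 0.090943*I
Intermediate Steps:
F(k) = -4 + k
R(z) = √2*z^(3/2) (R(z) = √(2*z)*z = (√2*√z)*z = √2*z^(3/2))
J(N) = ¼ (J(N) = 1/4 = ¼)
X = -7*I*√14 (X = √2*(-7)^(3/2) = √2*(-7*I*√7) = -7*I*√14 ≈ -26.192*I)
o = 1/288 (o = (¼)/72 = (¼)*(1/72) = 1/288 ≈ 0.0034722)
o*(47 + X) = (47 - 7*I*√14)/288 = 47/288 - 7*I*√14/288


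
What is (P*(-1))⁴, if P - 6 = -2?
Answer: 256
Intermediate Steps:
P = 4 (P = 6 - 2 = 4)
(P*(-1))⁴ = (4*(-1))⁴ = (-4)⁴ = 256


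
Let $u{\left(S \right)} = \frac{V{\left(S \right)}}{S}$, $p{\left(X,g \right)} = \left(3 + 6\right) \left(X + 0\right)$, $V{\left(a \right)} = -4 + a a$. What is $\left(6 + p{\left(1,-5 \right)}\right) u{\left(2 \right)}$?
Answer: $0$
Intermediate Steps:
$V{\left(a \right)} = -4 + a^{2}$
$p{\left(X,g \right)} = 9 X$
$u{\left(S \right)} = \frac{-4 + S^{2}}{S}$
$\left(6 + p{\left(1,-5 \right)}\right) u{\left(2 \right)} = \left(6 + 9 \cdot 1\right) \left(2 - \frac{4}{2}\right) = \left(6 + 9\right) \left(2 - 2\right) = 15 \left(2 - 2\right) = 15 \cdot 0 = 0$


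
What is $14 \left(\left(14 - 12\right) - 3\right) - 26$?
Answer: $-40$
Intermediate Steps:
$14 \left(\left(14 - 12\right) - 3\right) - 26 = 14 \left(2 - 3\right) - 26 = 14 \left(-1\right) - 26 = -14 - 26 = -40$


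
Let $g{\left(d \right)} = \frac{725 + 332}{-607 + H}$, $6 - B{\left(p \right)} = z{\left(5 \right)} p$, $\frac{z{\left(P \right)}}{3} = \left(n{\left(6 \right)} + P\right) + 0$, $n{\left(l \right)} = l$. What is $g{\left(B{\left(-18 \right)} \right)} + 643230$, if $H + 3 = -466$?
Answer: $\frac{692114423}{1076} \approx 6.4323 \cdot 10^{5}$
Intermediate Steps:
$H = -469$ ($H = -3 - 466 = -469$)
$z{\left(P \right)} = 18 + 3 P$ ($z{\left(P \right)} = 3 \left(\left(6 + P\right) + 0\right) = 3 \left(6 + P\right) = 18 + 3 P$)
$B{\left(p \right)} = 6 - 33 p$ ($B{\left(p \right)} = 6 - \left(18 + 3 \cdot 5\right) p = 6 - \left(18 + 15\right) p = 6 - 33 p$)
$g{\left(d \right)} = - \frac{1057}{1076}$ ($g{\left(d \right)} = \frac{725 + 332}{-607 - 469} = \frac{1057}{-1076} = 1057 \left(- \frac{1}{1076}\right) = - \frac{1057}{1076}$)
$g{\left(B{\left(-18 \right)} \right)} + 643230 = - \frac{1057}{1076} + 643230 = \frac{692114423}{1076}$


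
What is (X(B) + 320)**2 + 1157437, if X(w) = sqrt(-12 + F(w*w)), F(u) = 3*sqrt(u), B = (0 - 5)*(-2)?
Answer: 1259855 + 1920*sqrt(2) ≈ 1.2626e+6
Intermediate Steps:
B = 10 (B = -5*(-2) = 10)
X(w) = sqrt(-12 + 3*sqrt(w**2)) (X(w) = sqrt(-12 + 3*sqrt(w*w)) = sqrt(-12 + 3*sqrt(w**2)))
(X(B) + 320)**2 + 1157437 = (sqrt(-12 + 3*sqrt(10**2)) + 320)**2 + 1157437 = (sqrt(-12 + 3*sqrt(100)) + 320)**2 + 1157437 = (sqrt(-12 + 3*10) + 320)**2 + 1157437 = (sqrt(-12 + 30) + 320)**2 + 1157437 = (sqrt(18) + 320)**2 + 1157437 = (3*sqrt(2) + 320)**2 + 1157437 = (320 + 3*sqrt(2))**2 + 1157437 = 1157437 + (320 + 3*sqrt(2))**2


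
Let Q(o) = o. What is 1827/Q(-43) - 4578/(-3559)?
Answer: -6305439/153037 ≈ -41.202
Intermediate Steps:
1827/Q(-43) - 4578/(-3559) = 1827/(-43) - 4578/(-3559) = 1827*(-1/43) - 4578*(-1/3559) = -1827/43 + 4578/3559 = -6305439/153037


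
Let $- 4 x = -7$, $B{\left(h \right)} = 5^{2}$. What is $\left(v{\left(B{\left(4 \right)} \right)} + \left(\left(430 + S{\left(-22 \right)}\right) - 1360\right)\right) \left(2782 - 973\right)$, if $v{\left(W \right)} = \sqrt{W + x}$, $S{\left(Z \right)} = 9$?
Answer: $-1666089 + \frac{1809 \sqrt{107}}{2} \approx -1.6567 \cdot 10^{6}$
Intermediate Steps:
$B{\left(h \right)} = 25$
$x = \frac{7}{4}$ ($x = \left(- \frac{1}{4}\right) \left(-7\right) = \frac{7}{4} \approx 1.75$)
$v{\left(W \right)} = \sqrt{\frac{7}{4} + W}$ ($v{\left(W \right)} = \sqrt{W + \frac{7}{4}} = \sqrt{\frac{7}{4} + W}$)
$\left(v{\left(B{\left(4 \right)} \right)} + \left(\left(430 + S{\left(-22 \right)}\right) - 1360\right)\right) \left(2782 - 973\right) = \left(\frac{\sqrt{7 + 4 \cdot 25}}{2} + \left(\left(430 + 9\right) - 1360\right)\right) \left(2782 - 973\right) = \left(\frac{\sqrt{7 + 100}}{2} + \left(439 - 1360\right)\right) 1809 = \left(\frac{\sqrt{107}}{2} - 921\right) 1809 = \left(-921 + \frac{\sqrt{107}}{2}\right) 1809 = -1666089 + \frac{1809 \sqrt{107}}{2}$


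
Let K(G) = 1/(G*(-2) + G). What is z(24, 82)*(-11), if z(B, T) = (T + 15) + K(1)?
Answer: -1056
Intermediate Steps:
K(G) = -1/G (K(G) = 1/(-2*G + G) = 1/(-G) = -1/G)
z(B, T) = 14 + T (z(B, T) = (T + 15) - 1/1 = (15 + T) - 1*1 = (15 + T) - 1 = 14 + T)
z(24, 82)*(-11) = (14 + 82)*(-11) = 96*(-11) = -1056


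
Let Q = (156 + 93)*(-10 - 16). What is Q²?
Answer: 41912676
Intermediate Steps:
Q = -6474 (Q = 249*(-26) = -6474)
Q² = (-6474)² = 41912676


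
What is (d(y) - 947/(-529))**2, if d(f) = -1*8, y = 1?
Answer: 10791225/279841 ≈ 38.562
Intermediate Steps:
d(f) = -8
(d(y) - 947/(-529))**2 = (-8 - 947/(-529))**2 = (-8 - 947*(-1/529))**2 = (-8 + 947/529)**2 = (-3285/529)**2 = 10791225/279841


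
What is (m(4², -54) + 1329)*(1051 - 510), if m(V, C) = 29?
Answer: 734678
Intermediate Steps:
(m(4², -54) + 1329)*(1051 - 510) = (29 + 1329)*(1051 - 510) = 1358*541 = 734678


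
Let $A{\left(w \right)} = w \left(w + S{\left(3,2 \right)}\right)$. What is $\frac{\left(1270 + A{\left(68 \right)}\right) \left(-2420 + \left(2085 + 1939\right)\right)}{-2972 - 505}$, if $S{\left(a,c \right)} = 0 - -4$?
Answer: $- \frac{9890264}{3477} \approx -2844.5$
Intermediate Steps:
$S{\left(a,c \right)} = 4$ ($S{\left(a,c \right)} = 0 + 4 = 4$)
$A{\left(w \right)} = w \left(4 + w\right)$ ($A{\left(w \right)} = w \left(w + 4\right) = w \left(4 + w\right)$)
$\frac{\left(1270 + A{\left(68 \right)}\right) \left(-2420 + \left(2085 + 1939\right)\right)}{-2972 - 505} = \frac{\left(1270 + 68 \left(4 + 68\right)\right) \left(-2420 + \left(2085 + 1939\right)\right)}{-2972 - 505} = \frac{\left(1270 + 68 \cdot 72\right) \left(-2420 + 4024\right)}{-3477} = \left(1270 + 4896\right) 1604 \left(- \frac{1}{3477}\right) = 6166 \cdot 1604 \left(- \frac{1}{3477}\right) = 9890264 \left(- \frac{1}{3477}\right) = - \frac{9890264}{3477}$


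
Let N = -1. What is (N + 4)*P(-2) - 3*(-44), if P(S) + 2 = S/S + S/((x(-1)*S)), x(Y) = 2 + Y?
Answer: 132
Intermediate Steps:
P(S) = 0 (P(S) = -2 + (S/S + S/(((2 - 1)*S))) = -2 + (1 + S/((1*S))) = -2 + (1 + S/S) = -2 + (1 + 1) = -2 + 2 = 0)
(N + 4)*P(-2) - 3*(-44) = (-1 + 4)*0 - 3*(-44) = 3*0 + 132 = 0 + 132 = 132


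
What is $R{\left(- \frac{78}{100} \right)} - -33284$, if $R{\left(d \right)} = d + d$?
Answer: $\frac{832061}{25} \approx 33282.0$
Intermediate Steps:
$R{\left(d \right)} = 2 d$
$R{\left(- \frac{78}{100} \right)} - -33284 = 2 \left(- \frac{78}{100}\right) - -33284 = 2 \left(\left(-78\right) \frac{1}{100}\right) + 33284 = 2 \left(- \frac{39}{50}\right) + 33284 = - \frac{39}{25} + 33284 = \frac{832061}{25}$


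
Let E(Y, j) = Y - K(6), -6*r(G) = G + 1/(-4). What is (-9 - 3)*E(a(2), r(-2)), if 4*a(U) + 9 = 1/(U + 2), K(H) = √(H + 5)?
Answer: 105/4 + 12*√11 ≈ 66.050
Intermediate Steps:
r(G) = 1/24 - G/6 (r(G) = -(G + 1/(-4))/6 = -(G - ¼)/6 = -(-¼ + G)/6 = 1/24 - G/6)
K(H) = √(5 + H)
a(U) = -9/4 + 1/(4*(2 + U)) (a(U) = -9/4 + 1/(4*(U + 2)) = -9/4 + 1/(4*(2 + U)))
E(Y, j) = Y - √11 (E(Y, j) = Y - √(5 + 6) = Y - √11)
(-9 - 3)*E(a(2), r(-2)) = (-9 - 3)*((-17 - 9*2)/(4*(2 + 2)) - √11) = -12*((¼)*(-17 - 18)/4 - √11) = -12*((¼)*(¼)*(-35) - √11) = -12*(-35/16 - √11) = 105/4 + 12*√11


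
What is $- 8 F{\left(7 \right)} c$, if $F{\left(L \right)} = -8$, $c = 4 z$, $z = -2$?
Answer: $-512$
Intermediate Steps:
$c = -8$ ($c = 4 \left(-2\right) = -8$)
$- 8 F{\left(7 \right)} c = \left(-8\right) \left(-8\right) \left(-8\right) = 64 \left(-8\right) = -512$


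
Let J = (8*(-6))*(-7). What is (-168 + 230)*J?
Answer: 20832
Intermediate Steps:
J = 336 (J = -48*(-7) = 336)
(-168 + 230)*J = (-168 + 230)*336 = 62*336 = 20832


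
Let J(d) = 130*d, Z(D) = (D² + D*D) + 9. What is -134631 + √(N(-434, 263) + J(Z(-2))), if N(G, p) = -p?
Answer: -134631 + √1947 ≈ -1.3459e+5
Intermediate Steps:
Z(D) = 9 + 2*D² (Z(D) = (D² + D²) + 9 = 2*D² + 9 = 9 + 2*D²)
-134631 + √(N(-434, 263) + J(Z(-2))) = -134631 + √(-1*263 + 130*(9 + 2*(-2)²)) = -134631 + √(-263 + 130*(9 + 2*4)) = -134631 + √(-263 + 130*(9 + 8)) = -134631 + √(-263 + 130*17) = -134631 + √(-263 + 2210) = -134631 + √1947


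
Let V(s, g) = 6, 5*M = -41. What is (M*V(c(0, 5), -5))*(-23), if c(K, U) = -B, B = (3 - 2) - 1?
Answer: 5658/5 ≈ 1131.6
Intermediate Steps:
M = -41/5 (M = (⅕)*(-41) = -41/5 ≈ -8.2000)
B = 0 (B = 1 - 1 = 0)
c(K, U) = 0 (c(K, U) = -1*0 = 0)
(M*V(c(0, 5), -5))*(-23) = -41/5*6*(-23) = -246/5*(-23) = 5658/5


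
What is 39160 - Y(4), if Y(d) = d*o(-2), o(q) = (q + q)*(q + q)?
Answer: 39096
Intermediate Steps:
o(q) = 4*q**2 (o(q) = (2*q)*(2*q) = 4*q**2)
Y(d) = 16*d (Y(d) = d*(4*(-2)**2) = d*(4*4) = d*16 = 16*d)
39160 - Y(4) = 39160 - 16*4 = 39160 - 1*64 = 39160 - 64 = 39096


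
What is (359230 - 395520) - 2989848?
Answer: -3026138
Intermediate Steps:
(359230 - 395520) - 2989848 = -36290 - 2989848 = -3026138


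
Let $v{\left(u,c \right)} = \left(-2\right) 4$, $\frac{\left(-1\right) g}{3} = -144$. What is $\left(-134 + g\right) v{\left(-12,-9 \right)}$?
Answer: $-2384$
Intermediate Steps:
$g = 432$ ($g = \left(-3\right) \left(-144\right) = 432$)
$v{\left(u,c \right)} = -8$
$\left(-134 + g\right) v{\left(-12,-9 \right)} = \left(-134 + 432\right) \left(-8\right) = 298 \left(-8\right) = -2384$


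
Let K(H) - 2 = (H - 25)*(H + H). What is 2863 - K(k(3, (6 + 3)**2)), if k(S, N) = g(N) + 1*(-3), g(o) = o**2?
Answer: -85683967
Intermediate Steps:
k(S, N) = -3 + N**2 (k(S, N) = N**2 + 1*(-3) = N**2 - 3 = -3 + N**2)
K(H) = 2 + 2*H*(-25 + H) (K(H) = 2 + (H - 25)*(H + H) = 2 + (-25 + H)*(2*H) = 2 + 2*H*(-25 + H))
2863 - K(k(3, (6 + 3)**2)) = 2863 - (2 - 50*(-3 + ((6 + 3)**2)**2) + 2*(-3 + ((6 + 3)**2)**2)**2) = 2863 - (2 - 50*(-3 + (9**2)**2) + 2*(-3 + (9**2)**2)**2) = 2863 - (2 - 50*(-3 + 81**2) + 2*(-3 + 81**2)**2) = 2863 - (2 - 50*(-3 + 6561) + 2*(-3 + 6561)**2) = 2863 - (2 - 50*6558 + 2*6558**2) = 2863 - (2 - 327900 + 2*43007364) = 2863 - (2 - 327900 + 86014728) = 2863 - 1*85686830 = 2863 - 85686830 = -85683967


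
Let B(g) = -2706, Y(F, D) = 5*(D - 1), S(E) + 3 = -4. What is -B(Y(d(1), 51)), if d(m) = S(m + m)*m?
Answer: 2706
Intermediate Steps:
S(E) = -7 (S(E) = -3 - 4 = -7)
d(m) = -7*m
Y(F, D) = -5 + 5*D (Y(F, D) = 5*(-1 + D) = -5 + 5*D)
-B(Y(d(1), 51)) = -1*(-2706) = 2706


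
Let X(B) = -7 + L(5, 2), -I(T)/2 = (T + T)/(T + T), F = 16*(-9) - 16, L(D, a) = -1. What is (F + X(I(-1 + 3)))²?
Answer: 28224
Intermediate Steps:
F = -160 (F = -144 - 16 = -160)
I(T) = -2 (I(T) = -2*(T + T)/(T + T) = -2*2*T/(2*T) = -2*2*T*1/(2*T) = -2*1 = -2)
X(B) = -8 (X(B) = -7 - 1 = -8)
(F + X(I(-1 + 3)))² = (-160 - 8)² = (-168)² = 28224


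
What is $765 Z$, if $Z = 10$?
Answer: $7650$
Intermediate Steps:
$765 Z = 765 \cdot 10 = 7650$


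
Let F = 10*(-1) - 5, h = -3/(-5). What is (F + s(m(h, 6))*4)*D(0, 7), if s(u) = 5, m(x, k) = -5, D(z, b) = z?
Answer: 0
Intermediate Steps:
h = ⅗ (h = -3*(-⅕) = ⅗ ≈ 0.60000)
F = -15 (F = -10 - 5 = -15)
(F + s(m(h, 6))*4)*D(0, 7) = (-15 + 5*4)*0 = (-15 + 20)*0 = 5*0 = 0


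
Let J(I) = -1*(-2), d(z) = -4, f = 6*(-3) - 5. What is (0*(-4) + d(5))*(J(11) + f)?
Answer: 84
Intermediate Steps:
f = -23 (f = -18 - 5 = -23)
J(I) = 2
(0*(-4) + d(5))*(J(11) + f) = (0*(-4) - 4)*(2 - 23) = (0 - 4)*(-21) = -4*(-21) = 84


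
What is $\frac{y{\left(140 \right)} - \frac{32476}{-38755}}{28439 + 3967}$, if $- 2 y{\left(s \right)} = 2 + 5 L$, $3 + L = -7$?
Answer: $\frac{20926}{27302055} \approx 0.00076646$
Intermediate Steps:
$L = -10$ ($L = -3 - 7 = -10$)
$y{\left(s \right)} = 24$ ($y{\left(s \right)} = - \frac{2 + 5 \left(-10\right)}{2} = - \frac{2 - 50}{2} = \left(- \frac{1}{2}\right) \left(-48\right) = 24$)
$\frac{y{\left(140 \right)} - \frac{32476}{-38755}}{28439 + 3967} = \frac{24 - \frac{32476}{-38755}}{28439 + 3967} = \frac{24 - - \frac{1412}{1685}}{32406} = \left(24 + \frac{1412}{1685}\right) \frac{1}{32406} = \frac{41852}{1685} \cdot \frac{1}{32406} = \frac{20926}{27302055}$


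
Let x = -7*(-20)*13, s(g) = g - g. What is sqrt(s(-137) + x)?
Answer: 2*sqrt(455) ≈ 42.661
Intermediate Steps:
s(g) = 0
x = 1820 (x = 140*13 = 1820)
sqrt(s(-137) + x) = sqrt(0 + 1820) = sqrt(1820) = 2*sqrt(455)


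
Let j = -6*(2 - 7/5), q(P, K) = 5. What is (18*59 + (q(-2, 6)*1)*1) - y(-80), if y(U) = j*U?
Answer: 779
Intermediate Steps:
j = -18/5 (j = -6*(2 - 7*1/5) = -6*(2 - 7/5) = -6*3/5 = -18/5 ≈ -3.6000)
y(U) = -18*U/5
(18*59 + (q(-2, 6)*1)*1) - y(-80) = (18*59 + (5*1)*1) - (-18)*(-80)/5 = (1062 + 5*1) - 1*288 = (1062 + 5) - 288 = 1067 - 288 = 779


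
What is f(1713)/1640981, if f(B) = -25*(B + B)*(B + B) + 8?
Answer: -293436892/1640981 ≈ -178.82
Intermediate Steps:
f(B) = 8 - 100*B**2 (f(B) = -25*2*B*2*B + 8 = -100*B**2 + 8 = 8 - 100*B**2)
f(1713)/1640981 = (8 - 100*1713**2)/1640981 = (8 - 100*2934369)*(1/1640981) = (8 - 293436900)*(1/1640981) = -293436892*1/1640981 = -293436892/1640981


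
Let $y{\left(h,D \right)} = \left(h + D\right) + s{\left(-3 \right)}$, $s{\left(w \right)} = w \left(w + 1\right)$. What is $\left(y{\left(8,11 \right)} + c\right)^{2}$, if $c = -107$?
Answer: $6724$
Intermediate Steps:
$s{\left(w \right)} = w \left(1 + w\right)$
$y{\left(h,D \right)} = 6 + D + h$ ($y{\left(h,D \right)} = \left(h + D\right) - 3 \left(1 - 3\right) = \left(D + h\right) - -6 = \left(D + h\right) + 6 = 6 + D + h$)
$\left(y{\left(8,11 \right)} + c\right)^{2} = \left(\left(6 + 11 + 8\right) - 107\right)^{2} = \left(25 - 107\right)^{2} = \left(-82\right)^{2} = 6724$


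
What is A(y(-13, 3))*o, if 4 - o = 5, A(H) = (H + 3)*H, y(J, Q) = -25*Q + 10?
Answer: -4030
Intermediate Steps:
y(J, Q) = 10 - 25*Q
A(H) = H*(3 + H) (A(H) = (3 + H)*H = H*(3 + H))
o = -1 (o = 4 - 1*5 = 4 - 5 = -1)
A(y(-13, 3))*o = ((10 - 25*3)*(3 + (10 - 25*3)))*(-1) = ((10 - 75)*(3 + (10 - 75)))*(-1) = -65*(3 - 65)*(-1) = -65*(-62)*(-1) = 4030*(-1) = -4030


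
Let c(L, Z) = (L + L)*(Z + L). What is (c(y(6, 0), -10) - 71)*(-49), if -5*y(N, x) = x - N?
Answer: 112847/25 ≈ 4513.9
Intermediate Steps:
y(N, x) = -x/5 + N/5 (y(N, x) = -(x - N)/5 = -x/5 + N/5)
c(L, Z) = 2*L*(L + Z) (c(L, Z) = (2*L)*(L + Z) = 2*L*(L + Z))
(c(y(6, 0), -10) - 71)*(-49) = (2*(-⅕*0 + (⅕)*6)*((-⅕*0 + (⅕)*6) - 10) - 71)*(-49) = (2*(0 + 6/5)*((0 + 6/5) - 10) - 71)*(-49) = (2*(6/5)*(6/5 - 10) - 71)*(-49) = (2*(6/5)*(-44/5) - 71)*(-49) = (-528/25 - 71)*(-49) = -2303/25*(-49) = 112847/25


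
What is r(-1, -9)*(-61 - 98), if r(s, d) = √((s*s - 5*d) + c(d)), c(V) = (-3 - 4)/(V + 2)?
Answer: -159*√47 ≈ -1090.0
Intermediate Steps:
c(V) = -7/(2 + V)
r(s, d) = √(s² - 7/(2 + d) - 5*d) (r(s, d) = √((s*s - 5*d) - 7/(2 + d)) = √((s² - 5*d) - 7/(2 + d)) = √(s² - 7/(2 + d) - 5*d))
r(-1, -9)*(-61 - 98) = √((-7 + (2 - 9)*((-1)² - 5*(-9)))/(2 - 9))*(-61 - 98) = √((-7 - 7*(1 + 45))/(-7))*(-159) = √(-(-7 - 7*46)/7)*(-159) = √(-(-7 - 322)/7)*(-159) = √(-⅐*(-329))*(-159) = √47*(-159) = -159*√47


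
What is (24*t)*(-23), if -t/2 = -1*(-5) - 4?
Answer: 1104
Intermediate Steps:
t = -2 (t = -2*(-1*(-5) - 4) = -2*(5 - 4) = -2*1 = -2)
(24*t)*(-23) = (24*(-2))*(-23) = -48*(-23) = 1104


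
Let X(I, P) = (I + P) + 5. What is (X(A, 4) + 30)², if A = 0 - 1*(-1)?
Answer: 1600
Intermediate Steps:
A = 1 (A = 0 + 1 = 1)
X(I, P) = 5 + I + P
(X(A, 4) + 30)² = ((5 + 1 + 4) + 30)² = (10 + 30)² = 40² = 1600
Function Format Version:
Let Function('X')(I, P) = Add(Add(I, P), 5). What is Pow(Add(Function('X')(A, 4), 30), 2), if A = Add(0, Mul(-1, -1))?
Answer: 1600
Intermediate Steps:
A = 1 (A = Add(0, 1) = 1)
Function('X')(I, P) = Add(5, I, P)
Pow(Add(Function('X')(A, 4), 30), 2) = Pow(Add(Add(5, 1, 4), 30), 2) = Pow(Add(10, 30), 2) = Pow(40, 2) = 1600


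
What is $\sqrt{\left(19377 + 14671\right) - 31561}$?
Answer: $\sqrt{2487} \approx 49.87$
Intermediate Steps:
$\sqrt{\left(19377 + 14671\right) - 31561} = \sqrt{34048 - 31561} = \sqrt{2487}$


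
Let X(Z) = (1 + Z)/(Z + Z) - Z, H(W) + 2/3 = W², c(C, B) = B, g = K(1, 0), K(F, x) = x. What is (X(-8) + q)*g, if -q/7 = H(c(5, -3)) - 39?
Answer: 0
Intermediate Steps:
g = 0
H(W) = -⅔ + W²
X(Z) = -Z + (1 + Z)/(2*Z) (X(Z) = (1 + Z)/((2*Z)) - Z = (1 + Z)*(1/(2*Z)) - Z = (1 + Z)/(2*Z) - Z = -Z + (1 + Z)/(2*Z))
q = 644/3 (q = -7*((-⅔ + (-3)²) - 39) = -7*((-⅔ + 9) - 39) = -7*(25/3 - 39) = -7*(-92/3) = 644/3 ≈ 214.67)
(X(-8) + q)*g = ((½ + (½)/(-8) - 1*(-8)) + 644/3)*0 = ((½ + (½)*(-⅛) + 8) + 644/3)*0 = ((½ - 1/16 + 8) + 644/3)*0 = (135/16 + 644/3)*0 = (10709/48)*0 = 0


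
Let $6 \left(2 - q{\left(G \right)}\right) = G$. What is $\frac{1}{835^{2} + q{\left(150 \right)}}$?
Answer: $\frac{1}{697202} \approx 1.4343 \cdot 10^{-6}$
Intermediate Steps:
$q{\left(G \right)} = 2 - \frac{G}{6}$
$\frac{1}{835^{2} + q{\left(150 \right)}} = \frac{1}{835^{2} + \left(2 - 25\right)} = \frac{1}{697225 + \left(2 - 25\right)} = \frac{1}{697225 - 23} = \frac{1}{697202}$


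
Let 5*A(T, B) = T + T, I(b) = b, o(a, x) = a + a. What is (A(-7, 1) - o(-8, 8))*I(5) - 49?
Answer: 17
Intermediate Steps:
o(a, x) = 2*a
A(T, B) = 2*T/5 (A(T, B) = (T + T)/5 = (2*T)/5 = 2*T/5)
(A(-7, 1) - o(-8, 8))*I(5) - 49 = ((2/5)*(-7) - 2*(-8))*5 - 49 = (-14/5 - 1*(-16))*5 - 49 = (-14/5 + 16)*5 - 49 = (66/5)*5 - 49 = 66 - 49 = 17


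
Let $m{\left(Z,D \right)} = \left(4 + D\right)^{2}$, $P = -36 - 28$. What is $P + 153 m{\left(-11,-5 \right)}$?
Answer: $89$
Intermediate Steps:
$P = -64$
$P + 153 m{\left(-11,-5 \right)} = -64 + 153 \left(4 - 5\right)^{2} = -64 + 153 \left(-1\right)^{2} = -64 + 153 \cdot 1 = -64 + 153 = 89$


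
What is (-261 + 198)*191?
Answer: -12033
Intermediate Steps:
(-261 + 198)*191 = -63*191 = -12033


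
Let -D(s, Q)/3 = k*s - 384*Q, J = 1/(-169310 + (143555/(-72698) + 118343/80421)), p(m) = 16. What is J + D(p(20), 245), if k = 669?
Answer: 247592875113247472430/989864689755221 ≈ 2.5013e+5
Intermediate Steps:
J = -5846445858/989864689755221 (J = 1/(-169310 + (143555*(-1/72698) + 118343*(1/80421))) = 1/(-169310 + (-143555/72698 + 118343/80421)) = 1/(-169310 - 2941537241/5846445858) = 1/(-989864689755221/5846445858) = -5846445858/989864689755221 ≈ -5.9063e-6)
D(s, Q) = -2007*s + 1152*Q (D(s, Q) = -3*(669*s - 384*Q) = -3*(-384*Q + 669*s) = -2007*s + 1152*Q)
J + D(p(20), 245) = -5846445858/989864689755221 + (-2007*16 + 1152*245) = -5846445858/989864689755221 + (-32112 + 282240) = -5846445858/989864689755221 + 250128 = 247592875113247472430/989864689755221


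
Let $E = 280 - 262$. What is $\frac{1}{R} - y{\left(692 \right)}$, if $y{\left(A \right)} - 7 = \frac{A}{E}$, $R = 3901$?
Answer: $- \frac{1595500}{35109} \approx -45.444$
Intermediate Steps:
$E = 18$ ($E = 280 - 262 = 18$)
$y{\left(A \right)} = 7 + \frac{A}{18}$
$\frac{1}{R} - y{\left(692 \right)} = \frac{1}{3901} - \left(7 + \frac{1}{18} \cdot 692\right) = \frac{1}{3901} - \left(7 + \frac{346}{9}\right) = \frac{1}{3901} - \frac{409}{9} = - \frac{1595500}{35109}$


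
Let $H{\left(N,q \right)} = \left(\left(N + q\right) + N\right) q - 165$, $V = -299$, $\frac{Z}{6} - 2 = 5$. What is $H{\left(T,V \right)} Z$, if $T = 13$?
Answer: $3421404$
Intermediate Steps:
$Z = 42$ ($Z = 12 + 6 \cdot 5 = 12 + 30 = 42$)
$H{\left(N,q \right)} = -165 + q \left(q + 2 N\right)$ ($H{\left(N,q \right)} = \left(q + 2 N\right) q - 165 = q \left(q + 2 N\right) - 165 = -165 + q \left(q + 2 N\right)$)
$H{\left(T,V \right)} Z = \left(-165 + \left(-299\right)^{2} + 2 \cdot 13 \left(-299\right)\right) 42 = \left(-165 + 89401 - 7774\right) 42 = 81462 \cdot 42 = 3421404$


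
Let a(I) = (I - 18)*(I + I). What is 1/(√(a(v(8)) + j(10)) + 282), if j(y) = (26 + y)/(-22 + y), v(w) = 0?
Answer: 94/26509 - I*√3/79527 ≈ 0.003546 - 2.1779e-5*I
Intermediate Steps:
j(y) = (26 + y)/(-22 + y)
a(I) = 2*I*(-18 + I) (a(I) = (-18 + I)*(2*I) = 2*I*(-18 + I))
1/(√(a(v(8)) + j(10)) + 282) = 1/(√(2*0*(-18 + 0) + (26 + 10)/(-22 + 10)) + 282) = 1/(√(2*0*(-18) + 36/(-12)) + 282) = 1/(√(0 - 1/12*36) + 282) = 1/(√(0 - 3) + 282) = 1/(√(-3) + 282) = 1/(I*√3 + 282) = 1/(282 + I*√3)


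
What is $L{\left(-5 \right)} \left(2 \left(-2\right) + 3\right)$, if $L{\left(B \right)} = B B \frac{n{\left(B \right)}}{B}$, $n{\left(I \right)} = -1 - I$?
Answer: $20$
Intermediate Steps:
$L{\left(B \right)} = B \left(-1 - B\right)$ ($L{\left(B \right)} = B B \frac{-1 - B}{B} = B^{2} \frac{-1 - B}{B} = B \left(-1 - B\right)$)
$L{\left(-5 \right)} \left(2 \left(-2\right) + 3\right) = \left(-1\right) \left(-5\right) \left(1 - 5\right) \left(2 \left(-2\right) + 3\right) = \left(-1\right) \left(-5\right) \left(-4\right) \left(-4 + 3\right) = \left(-20\right) \left(-1\right) = 20$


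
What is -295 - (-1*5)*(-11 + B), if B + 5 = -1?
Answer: -380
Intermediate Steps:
B = -6 (B = -5 - 1 = -6)
-295 - (-1*5)*(-11 + B) = -295 - (-1*5)*(-11 - 6) = -295 - (-5)*(-17) = -295 - 1*85 = -295 - 85 = -380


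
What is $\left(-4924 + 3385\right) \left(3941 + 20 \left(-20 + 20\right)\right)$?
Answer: $-6065199$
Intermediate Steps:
$\left(-4924 + 3385\right) \left(3941 + 20 \left(-20 + 20\right)\right) = - 1539 \left(3941 + 20 \cdot 0\right) = - 1539 \left(3941 + 0\right) = \left(-1539\right) 3941 = -6065199$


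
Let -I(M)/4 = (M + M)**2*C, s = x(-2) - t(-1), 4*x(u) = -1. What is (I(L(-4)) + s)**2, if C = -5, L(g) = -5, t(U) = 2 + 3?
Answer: 63664441/16 ≈ 3.9790e+6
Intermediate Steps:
t(U) = 5
x(u) = -1/4 (x(u) = (1/4)*(-1) = -1/4)
s = -21/4 (s = -1/4 - 1*5 = -1/4 - 5 = -21/4 ≈ -5.2500)
I(M) = 80*M**2 (I(M) = -4*(M + M)**2*(-5) = -4*(2*M)**2*(-5) = -4*4*M**2*(-5) = -(-80)*M**2 = 80*M**2)
(I(L(-4)) + s)**2 = (80*(-5)**2 - 21/4)**2 = (80*25 - 21/4)**2 = (2000 - 21/4)**2 = (7979/4)**2 = 63664441/16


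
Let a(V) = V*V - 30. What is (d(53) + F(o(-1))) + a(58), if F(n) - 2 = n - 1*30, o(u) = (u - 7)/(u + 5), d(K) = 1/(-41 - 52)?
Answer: 307271/93 ≈ 3304.0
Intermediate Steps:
a(V) = -30 + V² (a(V) = V² - 30 = -30 + V²)
d(K) = -1/93 (d(K) = 1/(-93) = -1/93)
o(u) = (-7 + u)/(5 + u)
F(n) = -28 + n (F(n) = 2 + (n - 1*30) = 2 + (n - 30) = 2 + (-30 + n) = -28 + n)
(d(53) + F(o(-1))) + a(58) = (-1/93 + (-28 + (-7 - 1)/(5 - 1))) + (-30 + 58²) = (-1/93 + (-28 - 8/4)) + (-30 + 3364) = (-1/93 + (-28 + (¼)*(-8))) + 3334 = (-1/93 + (-28 - 2)) + 3334 = (-1/93 - 30) + 3334 = -2791/93 + 3334 = 307271/93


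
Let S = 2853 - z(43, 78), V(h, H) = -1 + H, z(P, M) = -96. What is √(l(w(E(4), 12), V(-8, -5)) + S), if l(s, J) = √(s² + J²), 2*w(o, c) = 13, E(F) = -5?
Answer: √(11796 + 2*√313)/2 ≈ 54.386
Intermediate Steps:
w(o, c) = 13/2 (w(o, c) = (½)*13 = 13/2)
l(s, J) = √(J² + s²)
S = 2949 (S = 2853 - 1*(-96) = 2853 + 96 = 2949)
√(l(w(E(4), 12), V(-8, -5)) + S) = √(√((-1 - 5)² + (13/2)²) + 2949) = √(√((-6)² + 169/4) + 2949) = √(√(36 + 169/4) + 2949) = √(√(313/4) + 2949) = √(√313/2 + 2949) = √(2949 + √313/2)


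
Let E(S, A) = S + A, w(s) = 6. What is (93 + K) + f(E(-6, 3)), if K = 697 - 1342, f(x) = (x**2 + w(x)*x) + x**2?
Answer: -552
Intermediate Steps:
E(S, A) = A + S
f(x) = 2*x**2 + 6*x (f(x) = (x**2 + 6*x) + x**2 = 2*x**2 + 6*x)
K = -645
(93 + K) + f(E(-6, 3)) = (93 - 645) + 2*(3 - 6)*(3 + (3 - 6)) = -552 + 2*(-3)*(3 - 3) = -552 + 2*(-3)*0 = -552 + 0 = -552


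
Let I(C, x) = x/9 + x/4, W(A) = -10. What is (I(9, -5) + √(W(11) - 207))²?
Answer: (65 - 36*I*√217)²/1296 ≈ -213.74 - 53.195*I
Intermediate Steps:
I(C, x) = 13*x/36 (I(C, x) = x*(⅑) + x*(¼) = x/9 + x/4 = 13*x/36)
(I(9, -5) + √(W(11) - 207))² = ((13/36)*(-5) + √(-10 - 207))² = (-65/36 + √(-217))² = (-65/36 + I*√217)²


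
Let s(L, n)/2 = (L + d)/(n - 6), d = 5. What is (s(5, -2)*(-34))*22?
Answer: 1870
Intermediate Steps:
s(L, n) = 2*(5 + L)/(-6 + n) (s(L, n) = 2*((L + 5)/(n - 6)) = 2*((5 + L)/(-6 + n)) = 2*(5 + L)/(-6 + n))
(s(5, -2)*(-34))*22 = ((2*(5 + 5)/(-6 - 2))*(-34))*22 = ((2*10/(-8))*(-34))*22 = ((2*(-1/8)*10)*(-34))*22 = -5/2*(-34)*22 = 85*22 = 1870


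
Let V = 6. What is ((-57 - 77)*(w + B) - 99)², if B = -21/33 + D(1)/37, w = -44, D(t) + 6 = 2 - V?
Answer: 5802437880625/165649 ≈ 3.5028e+7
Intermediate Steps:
D(t) = -10 (D(t) = -6 + (2 - 1*6) = -6 + (2 - 6) = -6 - 4 = -10)
B = -369/407 (B = -21/33 - 10/37 = -21*1/33 - 10*1/37 = -7/11 - 10/37 = -369/407 ≈ -0.90663)
((-57 - 77)*(w + B) - 99)² = ((-57 - 77)*(-44 - 369/407) - 99)² = (-134*(-18277/407) - 99)² = (2449118/407 - 99)² = (2408825/407)² = 5802437880625/165649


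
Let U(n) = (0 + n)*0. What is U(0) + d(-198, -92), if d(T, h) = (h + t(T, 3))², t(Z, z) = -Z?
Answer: 11236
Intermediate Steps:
d(T, h) = (h - T)²
U(n) = 0 (U(n) = n*0 = 0)
U(0) + d(-198, -92) = 0 + (-198 - 1*(-92))² = 0 + (-198 + 92)² = 0 + (-106)² = 0 + 11236 = 11236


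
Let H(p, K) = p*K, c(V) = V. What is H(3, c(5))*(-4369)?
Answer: -65535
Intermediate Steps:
H(p, K) = K*p
H(3, c(5))*(-4369) = (5*3)*(-4369) = 15*(-4369) = -65535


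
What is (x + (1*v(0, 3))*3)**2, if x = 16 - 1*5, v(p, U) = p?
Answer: 121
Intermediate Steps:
x = 11 (x = 16 - 5 = 11)
(x + (1*v(0, 3))*3)**2 = (11 + (1*0)*3)**2 = (11 + 0*3)**2 = (11 + 0)**2 = 11**2 = 121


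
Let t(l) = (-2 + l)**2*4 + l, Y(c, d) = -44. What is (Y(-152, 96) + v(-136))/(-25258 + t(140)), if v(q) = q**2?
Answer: 1318/3647 ≈ 0.36139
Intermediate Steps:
t(l) = l + 4*(-2 + l)**2 (t(l) = 4*(-2 + l)**2 + l = l + 4*(-2 + l)**2)
(Y(-152, 96) + v(-136))/(-25258 + t(140)) = (-44 + (-136)**2)/(-25258 + (140 + 4*(-2 + 140)**2)) = (-44 + 18496)/(-25258 + (140 + 4*138**2)) = 18452/(-25258 + (140 + 4*19044)) = 18452/(-25258 + (140 + 76176)) = 18452/(-25258 + 76316) = 18452/51058 = 18452*(1/51058) = 1318/3647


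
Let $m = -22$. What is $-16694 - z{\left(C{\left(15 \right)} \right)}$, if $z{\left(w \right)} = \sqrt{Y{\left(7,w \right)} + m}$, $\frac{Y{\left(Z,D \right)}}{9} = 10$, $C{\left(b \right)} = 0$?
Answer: $-16694 - 2 \sqrt{17} \approx -16702.0$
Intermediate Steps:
$Y{\left(Z,D \right)} = 90$ ($Y{\left(Z,D \right)} = 9 \cdot 10 = 90$)
$z{\left(w \right)} = 2 \sqrt{17}$ ($z{\left(w \right)} = \sqrt{90 - 22} = \sqrt{68} = 2 \sqrt{17}$)
$-16694 - z{\left(C{\left(15 \right)} \right)} = -16694 - 2 \sqrt{17}$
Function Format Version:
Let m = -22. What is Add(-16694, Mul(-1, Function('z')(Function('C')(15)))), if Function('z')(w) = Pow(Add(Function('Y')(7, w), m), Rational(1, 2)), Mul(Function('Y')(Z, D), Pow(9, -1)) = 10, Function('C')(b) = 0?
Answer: Add(-16694, Mul(-2, Pow(17, Rational(1, 2)))) ≈ -16702.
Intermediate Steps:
Function('Y')(Z, D) = 90 (Function('Y')(Z, D) = Mul(9, 10) = 90)
Function('z')(w) = Mul(2, Pow(17, Rational(1, 2))) (Function('z')(w) = Pow(Add(90, -22), Rational(1, 2)) = Pow(68, Rational(1, 2)) = Mul(2, Pow(17, Rational(1, 2))))
Add(-16694, Mul(-1, Function('z')(Function('C')(15)))) = Add(-16694, Mul(-1, Mul(2, Pow(17, Rational(1, 2))))) = Add(-16694, Mul(-2, Pow(17, Rational(1, 2))))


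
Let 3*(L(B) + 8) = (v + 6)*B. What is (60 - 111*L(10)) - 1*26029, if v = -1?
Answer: -26931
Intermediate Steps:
L(B) = -8 + 5*B/3 (L(B) = -8 + ((-1 + 6)*B)/3 = -8 + (5*B)/3 = -8 + 5*B/3)
(60 - 111*L(10)) - 1*26029 = (60 - 111*(-8 + (5/3)*10)) - 1*26029 = (60 - 111*(-8 + 50/3)) - 26029 = (60 - 111*26/3) - 26029 = (60 - 962) - 26029 = -902 - 26029 = -26931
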